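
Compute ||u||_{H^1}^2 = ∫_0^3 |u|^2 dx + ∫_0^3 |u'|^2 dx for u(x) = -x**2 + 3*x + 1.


||u||_{H^1}^2 = 291/10

The H^1 norm (squared) on an interval (0, L) is
  ||u||_{H^1}^2 = ∫_0^L u(x)^2 dx + ∫_0^L u'(x)^2 dx.
Compute u'(x) = 3 - 2*x.
Then u(x)^2 = x**4 - 6*x**3 + 7*x**2 + 6*x + 1 and u'(x)^2 = 4*x**2 - 12*x + 9.
Integrate each monomial from 0 to 3 using ∫_0^3 c·x^n dx = c·3^(n+1)/(n+1):
  ∫_0^3 u(x)^2 dx = ∫_0^3 (x^4 - 6*x^3 + 7*x^2 + 6*x + 1) dx. Term by term:
    ∫_0^3 x^4 dx = 243/5;  ∫_0^3 -6*x^3 dx = -243/2;  ∫_0^3 7*x^2 dx = 63;
    ∫_0^3 6*x dx = 27;  ∫_0^3 1 dx = 3.
  Sum: 243/5 − 243/2 + 63 + 27 + 3 = 201/10.
  ∫_0^3 u'(x)^2 dx = ∫_0^3 (4*x^2 - 12*x + 9) dx. Term by term:
    ∫_0^3 4*x^2 dx = 36;  ∫_0^3 -12*x dx = -54;  ∫_0^3 9 dx = 27.
  Sum: 36 − 54 + 27 = 9.
Adding: ||u||_{H^1}^2 = 201/10 + 9 = 291/10.


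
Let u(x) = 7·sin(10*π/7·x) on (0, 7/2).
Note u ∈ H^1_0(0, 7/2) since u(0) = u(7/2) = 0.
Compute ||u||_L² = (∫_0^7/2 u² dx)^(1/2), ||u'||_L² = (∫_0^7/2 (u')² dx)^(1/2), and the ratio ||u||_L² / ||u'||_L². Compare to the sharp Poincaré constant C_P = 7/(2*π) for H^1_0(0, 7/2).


||u||_L² / ||u'||_L² = 7/(10*π) < C_P = 7/(2*π).

u(x) = 7·sin(10*π/7·x), so u'(x) = 10*π*cos(10*π*x/7).
Writing u(x) = A·sin(kπx/L) with A = 7 and k = 5, use ∫_0^L sin²(kπx/L) dx = L/2 and ∫_0^L cos²(kπx/L) dx = L/2.
u² = 49·sin²(10*π/7·x) and (u')² = 100*π^2·cos²(10*π/7·x), and each of sin², cos² integrates to L/2 = 7/4 over (0, 7/2).
∫_0^7/2 u² dx = 343/4, so ||u||_L² = 7*sqrt(7)/2.
∫_0^7/2 (u')² dx = 175*π^2, so ||u'||_L² = 5*sqrt(7)*π.
Ratio ||u||_L² / ||u'||_L² = 7/(10*π).
Sharp Poincaré constant on H^1_0(0, 7/2) is C_P = L/π = 7/(2*π), achieved by sin(2*π/7·x).
This is the k = 5 harmonic; the ratio L/(kπ) is strictly less than C_P = L/π, consistent with the sharp inequality ||u||_L² ≤ C_P ||u'||_L².


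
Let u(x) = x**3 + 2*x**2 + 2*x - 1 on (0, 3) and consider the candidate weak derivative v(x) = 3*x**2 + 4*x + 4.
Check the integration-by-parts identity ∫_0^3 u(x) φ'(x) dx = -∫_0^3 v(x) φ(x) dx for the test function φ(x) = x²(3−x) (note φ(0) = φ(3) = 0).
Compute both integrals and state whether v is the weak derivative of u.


LHS = -135, RHS = -297/2. No, v is not the weak derivative of u.

u(x) = x**3 + 2*x**2 + 2*x - 1, classical derivative u'(x) = 3*x**2 + 4*x + 2.
φ(x) = x²(3−x), so φ'(x) = 3*x*(2 - x).
Note φ(0) = φ(3) = 0, so the boundary term u·φ vanishes.
LHS = ∫_0^3 u(x) φ'(x) dx = ∫_0^3 (-3*x^5 + 6*x^3 + 15*x^2 - 6*x) dx. Term by term:
  ∫_0^3 -3*x^5 dx = -729/2;  ∫_0^3 6*x^3 dx = 243/2;  ∫_0^3 15*x^2 dx = 135;
  ∫_0^3 -6*x dx = -27.
Sum: -729/2 + 243/2 + 135 − 27 = -135.
So LHS = -135.
∫_0^3 v(x) φ(x) dx = ∫_0^3 (-3*x^5 + 5*x^4 + 8*x^3 + 12*x^2) dx. Term by term:
  ∫_0^3 -3*x^5 dx = -729/2;  ∫_0^3 5*x^4 dx = 243;  ∫_0^3 8*x^3 dx = 162;
  ∫_0^3 12*x^2 dx = 108.
Sum: -729/2 + 243 + 162 + 108 = 297/2.
So RHS = -∫_0^3 v(x) φ(x) dx = -297/2.
LHS − RHS = 27/2 ≠ 0, so the identity fails.
(For a valid weak derivative the identity must hold for EVERY test function, in particular this one. The failure shows v is NOT the weak derivative of u.)
Correct weak derivative would be u'(x) = 3*x**2 + 4*x + 2.


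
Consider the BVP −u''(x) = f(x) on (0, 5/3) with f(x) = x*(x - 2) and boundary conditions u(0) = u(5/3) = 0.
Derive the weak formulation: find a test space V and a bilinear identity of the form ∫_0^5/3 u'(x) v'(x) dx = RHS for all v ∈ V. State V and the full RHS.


V = H^1_0(0, 5/3) (so v(0) = v(5/3) = 0); weak form: ∫_0^5/3 u'v' dx = ∫_0^5/3 (x*(x - 2)) v dx for all v ∈ V.

Multiply both sides by a test function v and integrate from 0 to 5/3:
  ∫_0^5/3 −u''(x) v(x) dx = ∫_0^5/3 f(x) v(x) dx.
Integrate the LHS by parts once:
  ∫_0^5/3 −u'' v dx = −[u'(x) v(x)]_0^5/3 + ∫_0^5/3 u'(x) v'(x) dx.
Thus ∫_0^5/3 u'(x) v'(x) dx = ∫_0^5/3 f(x) v(x) dx + [u'(x) v(x)]_0^5/3.
Choose V so that boundary terms are either known or forced to vanish.
u is Dirichlet: u(0) = u(5/3) = 0. Let V = H^1_0(0, 5/3); then v(0) = v(5/3) = 0, and [u' v]_0^5/3 = 0.
Weak formulation: find u (satisfying any essential BC) such that ∫_0^5/3 u'(x) v'(x) dx = ∫_0^5/3 f v dx for all v ∈ V.
Substituting f(x) = x*(x - 2), the right-hand side is ∫_0^5/3 (x*(x - 2)) v dx.


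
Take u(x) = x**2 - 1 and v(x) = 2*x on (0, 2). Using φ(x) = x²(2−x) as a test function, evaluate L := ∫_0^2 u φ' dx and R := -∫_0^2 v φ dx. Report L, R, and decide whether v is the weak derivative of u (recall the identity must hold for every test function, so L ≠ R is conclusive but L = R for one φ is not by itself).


LHS = -16/5, RHS = -16/5. Yes, v = u' weakly.

u(x) = x**2 - 1, classical derivative u'(x) = 2*x.
φ(x) = x²(2−x), so φ'(x) = x*(4 - 3*x).
Note φ(0) = φ(2) = 0, so the boundary term u·φ vanishes.
LHS = ∫_0^2 u(x) φ'(x) dx = ∫_0^2 (-3*x^4 + 4*x^3 + 3*x^2 - 4*x) dx. Term by term:
  ∫_0^2 -3*x^4 dx = -96/5;  ∫_0^2 4*x^3 dx = 16;  ∫_0^2 3*x^2 dx = 8;
  ∫_0^2 -4*x dx = -8.
Sum: -96/5 + 16 + 8 − 8 = -16/5.
So LHS = -16/5.
∫_0^2 v(x) φ(x) dx = ∫_0^2 (-2*x^4 + 4*x^3) dx. Term by term:
  ∫_0^2 -2*x^4 dx = -64/5;  ∫_0^2 4*x^3 dx = 16.
Sum: -64/5 + 16 = 16/5.
So RHS = -∫_0^2 v(x) φ(x) dx = -16/5.
LHS = RHS, so the identity holds for this test φ.
Moreover u is smooth here and v(x) = u'(x) = 2*x pointwise, so the identity holds for every test function. Hence v is the weak derivative of u.


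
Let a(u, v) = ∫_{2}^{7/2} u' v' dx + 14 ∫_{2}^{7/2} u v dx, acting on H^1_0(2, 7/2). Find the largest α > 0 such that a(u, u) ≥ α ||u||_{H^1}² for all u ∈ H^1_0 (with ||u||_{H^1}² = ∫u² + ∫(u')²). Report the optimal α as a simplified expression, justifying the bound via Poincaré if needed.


α = 1

Coercivity of a(·,·) on H^1_0(2, 7/2) means a(u, u) ≥ α ||u||_{H^1}² for every u ∈ H^1_0.
The interval has length L = 3/2, and Poincaré/coercivity depend only on L. Here a(u, u) = ∫(u')² + (14)·∫u².
Here c = 14 ≥ 1, so a(u,u) = ∫(u')² + c∫u² ≥ ∫(u')² + ∫u² = ||u||_{H^1}², i.e. α = 1 works. No larger α is possible: a(u,u) ≥ α||u||_{H^1}² means (1−α)∫(u')² ≥ (α−c)∫u², and for the modes u_n = sin(nπ(x−x₀)/L) (x₀ the left endpoint) one has ∫u_n²/∫(u_n')² = (L/(nπ))² → 0, so a(u_n,u_n)/||u_n||_{H^1}² → 1. Hence the optimal constant is α = 1.
Therefore α = 1.


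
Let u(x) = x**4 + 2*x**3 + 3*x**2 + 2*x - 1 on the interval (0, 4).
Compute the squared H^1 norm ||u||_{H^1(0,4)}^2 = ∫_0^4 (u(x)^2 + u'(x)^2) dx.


||u||_{H^1}^2 = 61197308/315

The H^1 norm (squared) on an interval (0, L) is
  ||u||_{H^1}^2 = ∫_0^L u(x)^2 dx + ∫_0^L u'(x)^2 dx.
Compute u'(x) = 4*x**3 + 6*x**2 + 6*x + 2.
Then u(x)^2 = x**8 + 4*x**7 + 10*x**6 + 16*x**5 + 15*x**4 + 8*x**3 - 2*x**2 - 4*x + 1 and u'(x)^2 = 16*x**6 + 48*x**5 + 84*x**4 + 88*x**3 + 60*x**2 + 24*x + 4.
Integrate each monomial from 0 to 4 using ∫_0^4 c·x^n dx = c·4^(n+1)/(n+1):
  ∫_0^4 u(x)^2 dx = ∫_0^4 (x^8 + 4*x^7 + 10*x^6 + 16*x^5 + 15*x^4 + 8*x^3 - 2*x^2 - 4*x + 1) dx. Term by term:
    ∫_0^4 x^8 dx = 262144/9;  ∫_0^4 4*x^7 dx = 32768;  ∫_0^4 10*x^6 dx = 163840/7;
    ∫_0^4 16*x^5 dx = 32768/3;  ∫_0^4 15*x^4 dx = 3072;  ∫_0^4 8*x^3 dx = 512;
    ∫_0^4 -2*x^2 dx = -128/3;  ∫_0^4 -4*x dx = -32;  ∫_0^4 1 dx = 4.
  Sum: 262144/9 + 32768 + 163840/7 + 32768/3 + 3072 + 512 − 128/3 − 32 + 4 = 6283420/63.
  ∫_0^4 u'(x)^2 dx = ∫_0^4 (16*x^6 + 48*x^5 + 84*x^4 + 88*x^3 + 60*x^2 + 24*x + 4) dx. Term by term:
    ∫_0^4 16*x^6 dx = 262144/7;  ∫_0^4 48*x^5 dx = 32768;  ∫_0^4 84*x^4 dx = 86016/5;
    ∫_0^4 88*x^3 dx = 5632;  ∫_0^4 60*x^2 dx = 1280;  ∫_0^4 24*x dx = 192;
    ∫_0^4 4 dx = 16.
  Sum: 262144/7 + 32768 + 86016/5 + 5632 + 1280 + 192 + 16 = 3308912/35.
Adding: ||u||_{H^1}^2 = 6283420/63 + 3308912/35 = 61197308/315.


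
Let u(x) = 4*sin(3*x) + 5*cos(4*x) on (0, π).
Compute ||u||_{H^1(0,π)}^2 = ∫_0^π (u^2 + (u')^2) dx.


||u||_{H^1(0,π)}^2 = -4080/7 + 585*π/2

u'(x) = -20*sin(4*x) + 12*cos(3*x).
Expand u² and (u')² and integrate term by term on (0, π), using: for integers n ≥ 1, ∫_0^π sin²(nx) dx = ∫_0^π cos²(nx) dx = π/2; for n ≠ n', ∫_0^π sin(nx)sin(n'x) dx = ∫_0^π cos(nx)cos(n'x) dx = 0; and by product-to-sum, ∫_0^π sin(nx)cos(n'x) dx = ½∫_0^π [sin((n+n')x) + sin((n−n')x)] dx, which is 0 when n+n' is even and 2n/(n²−n'²) when n+n' is odd (it need not vanish on (0, π)).
  u² squared terms: (4)²·∫sin(3x)² dx = 16·π/2 = 8*π;  (5)²·∫cos(4x)² dx = 25·π/2 = 25*π/2.
  u² cross terms: 2·(4)·(5)·∫sin(3x)·cos(4x) dx = 40·(-6/7) = -240/7.
  So ∫_0^π u² dx = 8*π + 25*π/2 − 240/7 = -240/7 + 41*π/2.
  (u')² squared terms: (-20)²·∫sin(4x)² dx = 400·π/2 = 200*π;  (12)²·∫cos(3x)² dx = 144·π/2 = 72*π.
  (u')² cross terms: 2·(-20)·(12)·∫sin(4x)·cos(3x) dx = -480·(8/7) = -3840/7.
  So ∫_0^π (u')² dx = 200*π + 72*π − 3840/7 = -3840/7 + 272*π.
||u||_{H^1}^2 = (-240/7 + 41*π/2) + (-3840/7 + 272*π) = -4080/7 + 585*π/2.


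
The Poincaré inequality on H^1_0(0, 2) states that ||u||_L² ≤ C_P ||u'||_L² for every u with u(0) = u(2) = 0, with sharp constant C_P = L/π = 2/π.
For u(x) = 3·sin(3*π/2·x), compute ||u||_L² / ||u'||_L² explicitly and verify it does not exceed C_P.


||u||_L² / ||u'||_L² = 2/(3*π) < C_P = 2/π.

u(x) = 3·sin(3*π/2·x), so u'(x) = 9*π*cos(3*π*x/2)/2.
Writing u(x) = A·sin(kπx/L) with A = 3 and k = 3, use ∫_0^L sin²(kπx/L) dx = L/2 and ∫_0^L cos²(kπx/L) dx = L/2.
u² = 9·sin²(3*π/2·x) and (u')² = 81*π^2/4·cos²(3*π/2·x), and each of sin², cos² integrates to L/2 = 1 over (0, 2).
∫_0^2 u² dx = 9, so ||u||_L² = 3.
∫_0^2 (u')² dx = 81*π^2/4, so ||u'||_L² = 9*π/2.
Ratio ||u||_L² / ||u'||_L² = 2/(3*π).
Sharp Poincaré constant on H^1_0(0, 2) is C_P = L/π = 2/π, achieved by sin(π/2·x).
This is the k = 3 harmonic; the ratio L/(kπ) is strictly less than C_P = L/π, consistent with the sharp inequality ||u||_L² ≤ C_P ||u'||_L².


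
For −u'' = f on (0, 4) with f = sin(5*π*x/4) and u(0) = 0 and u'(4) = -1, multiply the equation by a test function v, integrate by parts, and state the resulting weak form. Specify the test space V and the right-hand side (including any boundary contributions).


V = {v ∈ H^1(0, 4) : v(0) = 0} (test functions vanish at x = 0 where u is specified); weak form: ∫_0^4 u'v' dx = ∫_0^4 (sin(5*π*x/4)) v dx − v(4) for all v ∈ V.

Multiply both sides by a test function v and integrate from 0 to 4:
  ∫_0^4 −u''(x) v(x) dx = ∫_0^4 f(x) v(x) dx.
Integrate the LHS by parts once:
  ∫_0^4 −u'' v dx = −[u'(x) v(x)]_0^4 + ∫_0^4 u'(x) v'(x) dx.
Thus ∫_0^4 u'(x) v'(x) dx = ∫_0^4 f(x) v(x) dx + [u'(x) v(x)]_0^4.
Choose V so that boundary terms are either known or forced to vanish.
Mixed BC: u(0) = 0 (Dirichlet) and u'(4) = -1 (Neumann). Define V = {v ∈ H^1(0, 4) : v(0) = 0}. Then [u' v]_0^4 = u'(4)·v(4) − u'(0)·0 = − v(4).
Weak formulation: find u (satisfying any essential BC) such that ∫_0^4 u'(x) v'(x) dx = ∫_0^4 f v dx − v(4) for all v ∈ V (Dirichlet at 0 absorbed into V; Neumann datum at x = 4 contributes the boundary term).
Substituting f(x) = sin(5*π*x/4), the right-hand side is ∫_0^4 (sin(5*π*x/4)) v dx − v(4).


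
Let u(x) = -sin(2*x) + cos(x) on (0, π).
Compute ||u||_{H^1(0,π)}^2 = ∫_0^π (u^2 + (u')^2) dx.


||u||_{H^1(0,π)}^2 = -16/3 + 7*π/2

u'(x) = -sin(x) - 2*cos(2*x).
Expand u² and (u')² and integrate term by term on (0, π), using: for integers n ≥ 1, ∫_0^π sin²(nx) dx = ∫_0^π cos²(nx) dx = π/2; for n ≠ n', ∫_0^π sin(nx)sin(n'x) dx = ∫_0^π cos(nx)cos(n'x) dx = 0; and by product-to-sum, ∫_0^π sin(nx)cos(n'x) dx = ½∫_0^π [sin((n+n')x) + sin((n−n')x)] dx, which is 0 when n+n' is even and 2n/(n²−n'²) when n+n' is odd (it need not vanish on (0, π)).
  u² squared terms: (-1)²·∫sin(2x)² dx = 1·π/2 = π/2;  (1)²·∫cos(x)² dx = 1·π/2 = π/2.
  u² cross terms: 2·(-1)·(1)·∫sin(2x)·cos(x) dx = -2·(4/3) = -8/3.
  So ∫_0^π u² dx = π/2 + π/2 − 8/3 = -8/3 + π.
  (u')² squared terms: (-1)²·∫sin(x)² dx = 1·π/2 = π/2;  (-2)²·∫cos(2x)² dx = 4·π/2 = 2*π.
  (u')² cross terms: 2·(-1)·(-2)·∫sin(x)·cos(2x) dx = 4·(-2/3) = -8/3.
  So ∫_0^π (u')² dx = π/2 + 2*π − 8/3 = -8/3 + 5*π/2.
||u||_{H^1}^2 = (-8/3 + π) + (-8/3 + 5*π/2) = -16/3 + 7*π/2.


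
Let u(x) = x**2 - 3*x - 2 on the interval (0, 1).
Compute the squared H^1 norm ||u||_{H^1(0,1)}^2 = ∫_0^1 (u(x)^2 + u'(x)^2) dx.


||u||_{H^1}^2 = 147/10

The H^1 norm (squared) on an interval (0, L) is
  ||u||_{H^1}^2 = ∫_0^L u(x)^2 dx + ∫_0^L u'(x)^2 dx.
Compute u'(x) = 2*x - 3.
Then u(x)^2 = x**4 - 6*x**3 + 5*x**2 + 12*x + 4 and u'(x)^2 = 4*x**2 - 12*x + 9.
Integrate each monomial from 0 to 1 using ∫_0^1 c·x^n dx = c·1^(n+1)/(n+1):
  ∫_0^1 u(x)^2 dx = ∫_0^1 (x^4 - 6*x^3 + 5*x^2 + 12*x + 4) dx. Term by term:
    ∫_0^1 x^4 dx = 1/5;  ∫_0^1 -6*x^3 dx = -3/2;  ∫_0^1 5*x^2 dx = 5/3;
    ∫_0^1 12*x dx = 6;  ∫_0^1 4 dx = 4.
  Sum: 1/5 − 3/2 + 5/3 + 6 + 4 = 311/30.
  ∫_0^1 u'(x)^2 dx = ∫_0^1 (4*x^2 - 12*x + 9) dx. Term by term:
    ∫_0^1 4*x^2 dx = 4/3;  ∫_0^1 -12*x dx = -6;  ∫_0^1 9 dx = 9.
  Sum: 4/3 − 6 + 9 = 13/3.
Adding: ||u||_{H^1}^2 = 311/30 + 13/3 = 147/10.


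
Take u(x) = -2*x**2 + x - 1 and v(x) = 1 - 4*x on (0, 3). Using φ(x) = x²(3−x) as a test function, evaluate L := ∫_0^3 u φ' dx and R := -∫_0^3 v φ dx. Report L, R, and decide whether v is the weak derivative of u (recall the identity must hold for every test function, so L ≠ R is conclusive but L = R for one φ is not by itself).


LHS = 837/20, RHS = 837/20. Yes, v = u' weakly.

u(x) = -2*x**2 + x - 1, classical derivative u'(x) = 1 - 4*x.
φ(x) = x²(3−x), so φ'(x) = 3*x*(2 - x).
Note φ(0) = φ(3) = 0, so the boundary term u·φ vanishes.
LHS = ∫_0^3 u(x) φ'(x) dx = ∫_0^3 (6*x^4 - 15*x^3 + 9*x^2 - 6*x) dx. Term by term:
  ∫_0^3 6*x^4 dx = 1458/5;  ∫_0^3 -15*x^3 dx = -1215/4;  ∫_0^3 9*x^2 dx = 81;
  ∫_0^3 -6*x dx = -27.
Sum: 1458/5 − 1215/4 + 81 − 27 = 837/20.
So LHS = 837/20.
∫_0^3 v(x) φ(x) dx = ∫_0^3 (4*x^4 - 13*x^3 + 3*x^2) dx. Term by term:
  ∫_0^3 4*x^4 dx = 972/5;  ∫_0^3 -13*x^3 dx = -1053/4;  ∫_0^3 3*x^2 dx = 27.
Sum: 972/5 − 1053/4 + 27 = -837/20.
So RHS = -∫_0^3 v(x) φ(x) dx = 837/20.
LHS = RHS, so the identity holds for this test φ.
Moreover u is smooth here and v(x) = u'(x) = 1 - 4*x pointwise, so the identity holds for every test function. Hence v is the weak derivative of u.


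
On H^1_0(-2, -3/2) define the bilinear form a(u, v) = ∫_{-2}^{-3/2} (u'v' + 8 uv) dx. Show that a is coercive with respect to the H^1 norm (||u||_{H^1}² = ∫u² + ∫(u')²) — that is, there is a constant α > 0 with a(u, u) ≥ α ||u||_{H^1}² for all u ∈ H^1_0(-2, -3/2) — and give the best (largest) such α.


α = 1

Coercivity of a(·,·) on H^1_0(-2, -3/2) means a(u, u) ≥ α ||u||_{H^1}² for every u ∈ H^1_0.
The interval has length L = 1/2, and Poincaré/coercivity depend only on L. Here a(u, u) = ∫(u')² + (8)·∫u².
Here c = 8 ≥ 1, so a(u,u) = ∫(u')² + c∫u² ≥ ∫(u')² + ∫u² = ||u||_{H^1}², i.e. α = 1 works. No larger α is possible: a(u,u) ≥ α||u||_{H^1}² means (1−α)∫(u')² ≥ (α−c)∫u², and for the modes u_n = sin(nπ(x−x₀)/L) (x₀ the left endpoint) one has ∫u_n²/∫(u_n')² = (L/(nπ))² → 0, so a(u_n,u_n)/||u_n||_{H^1}² → 1. Hence the optimal constant is α = 1.
Therefore α = 1.


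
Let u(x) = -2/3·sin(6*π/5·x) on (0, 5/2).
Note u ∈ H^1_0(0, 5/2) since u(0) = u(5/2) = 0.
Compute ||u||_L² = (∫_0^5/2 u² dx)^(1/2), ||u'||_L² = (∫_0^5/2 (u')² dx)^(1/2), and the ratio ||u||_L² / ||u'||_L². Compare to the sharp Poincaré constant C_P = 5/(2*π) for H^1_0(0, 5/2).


||u||_L² / ||u'||_L² = 5/(6*π) < C_P = 5/(2*π).

u(x) = -2/3·sin(6*π/5·x), so u'(x) = -4*π*cos(6*π*x/5)/5.
Writing u(x) = A·sin(kπx/L) with A = -2/3 and k = 3, use ∫_0^L sin²(kπx/L) dx = L/2 and ∫_0^L cos²(kπx/L) dx = L/2.
u² = 4/9·sin²(6*π/5·x) and (u')² = 16*π^2/25·cos²(6*π/5·x), and each of sin², cos² integrates to L/2 = 5/4 over (0, 5/2).
∫_0^5/2 u² dx = 5/9, so ||u||_L² = sqrt(5)/3.
∫_0^5/2 (u')² dx = 4*π^2/5, so ||u'||_L² = 2*sqrt(5)*π/5.
Ratio ||u||_L² / ||u'||_L² = 5/(6*π).
Sharp Poincaré constant on H^1_0(0, 5/2) is C_P = L/π = 5/(2*π), achieved by sin(2*π/5·x).
This is the k = 3 harmonic; the ratio L/(kπ) is strictly less than C_P = L/π, consistent with the sharp inequality ||u||_L² ≤ C_P ||u'||_L².


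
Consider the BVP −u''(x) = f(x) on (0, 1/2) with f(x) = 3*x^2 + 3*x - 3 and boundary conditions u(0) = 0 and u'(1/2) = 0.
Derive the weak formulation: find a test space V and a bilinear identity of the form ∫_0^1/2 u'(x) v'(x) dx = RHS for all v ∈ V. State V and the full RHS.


V = {v ∈ H^1(0, 1/2) : v(0) = 0} (test functions vanish at x = 0 where u is specified); weak form: ∫_0^1/2 u'v' dx = ∫_0^1/2 (3*x^2 + 3*x - 3) v dx for all v ∈ V.

Multiply both sides by a test function v and integrate from 0 to 1/2:
  ∫_0^1/2 −u''(x) v(x) dx = ∫_0^1/2 f(x) v(x) dx.
Integrate the LHS by parts once:
  ∫_0^1/2 −u'' v dx = −[u'(x) v(x)]_0^1/2 + ∫_0^1/2 u'(x) v'(x) dx.
Thus ∫_0^1/2 u'(x) v'(x) dx = ∫_0^1/2 f(x) v(x) dx + [u'(x) v(x)]_0^1/2.
Choose V so that boundary terms are either known or forced to vanish.
Mixed BC: u(0) = 0 (Dirichlet) and u'(1/2) = 0 (Neumann). Define V = {v ∈ H^1(0, 1/2) : v(0) = 0}. Then [u' v]_0^1/2 = u'(1/2)·v(1/2) − u'(0)·0 = 0.
Weak formulation: find u (satisfying any essential BC) such that ∫_0^1/2 u'(x) v'(x) dx = ∫_0^1/2 f v dx for all v ∈ V (Dirichlet at 0 absorbed into V; the Neumann datum at x = 1/2 is zero, so no boundary term remains).
Substituting f(x) = 3*x^2 + 3*x - 3, the right-hand side is ∫_0^1/2 (3*x^2 + 3*x - 3) v dx.


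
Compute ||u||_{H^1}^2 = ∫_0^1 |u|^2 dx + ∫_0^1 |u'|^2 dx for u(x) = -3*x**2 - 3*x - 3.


||u||_{H^1}^2 = 723/10

The H^1 norm (squared) on an interval (0, L) is
  ||u||_{H^1}^2 = ∫_0^L u(x)^2 dx + ∫_0^L u'(x)^2 dx.
Compute u'(x) = -6*x - 3.
Then u(x)^2 = 9*x**4 + 18*x**3 + 27*x**2 + 18*x + 9 and u'(x)^2 = 36*x**2 + 36*x + 9.
Integrate each monomial from 0 to 1 using ∫_0^1 c·x^n dx = c·1^(n+1)/(n+1):
  ∫_0^1 u(x)^2 dx = ∫_0^1 (9*x^4 + 18*x^3 + 27*x^2 + 18*x + 9) dx. Term by term:
    ∫_0^1 9*x^4 dx = 9/5;  ∫_0^1 18*x^3 dx = 9/2;  ∫_0^1 27*x^2 dx = 9;
    ∫_0^1 18*x dx = 9;  ∫_0^1 9 dx = 9.
  Sum: 9/5 + 9/2 + 9 + 9 + 9 = 333/10.
  ∫_0^1 u'(x)^2 dx = ∫_0^1 (36*x^2 + 36*x + 9) dx. Term by term:
    ∫_0^1 36*x^2 dx = 12;  ∫_0^1 36*x dx = 18;  ∫_0^1 9 dx = 9.
  Sum: 12 + 18 + 9 = 39.
Adding: ||u||_{H^1}^2 = 333/10 + 39 = 723/10.


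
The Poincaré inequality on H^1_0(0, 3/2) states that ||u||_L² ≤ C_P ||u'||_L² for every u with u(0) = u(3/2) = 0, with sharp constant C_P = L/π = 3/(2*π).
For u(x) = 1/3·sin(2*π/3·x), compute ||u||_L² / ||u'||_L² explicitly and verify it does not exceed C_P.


||u||_L² / ||u'||_L² = 3/(2*π) = C_P.

u(x) = 1/3·sin(2*π/3·x), so u'(x) = 2*π*cos(2*π*x/3)/9.
Writing u(x) = A·sin(kπx/L) with A = 1/3 and k = 1, use ∫_0^L sin²(kπx/L) dx = L/2 and ∫_0^L cos²(kπx/L) dx = L/2.
u² = 1/9·sin²(2*π/3·x) and (u')² = 4*π^2/81·cos²(2*π/3·x), and each of sin², cos² integrates to L/2 = 3/4 over (0, 3/2).
∫_0^3/2 u² dx = 1/12, so ||u||_L² = sqrt(3)/6.
∫_0^3/2 (u')² dx = π^2/27, so ||u'||_L² = sqrt(3)*π/9.
Ratio ||u||_L² / ||u'||_L² = 3/(2*π).
Sharp Poincaré constant on H^1_0(0, 3/2) is C_P = L/π = 3/(2*π), achieved by sin(2*π/3·x).
This is the k = 1 eigenfunction (up to amplitude), so the ratio equals the sharp Poincaré constant exactly.


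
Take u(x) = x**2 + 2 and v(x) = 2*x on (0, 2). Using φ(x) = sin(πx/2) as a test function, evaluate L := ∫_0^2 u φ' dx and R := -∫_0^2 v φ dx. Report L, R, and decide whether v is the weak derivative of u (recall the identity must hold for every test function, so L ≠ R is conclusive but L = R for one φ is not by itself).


LHS = -8/π, RHS = -8/π. Yes, v = u' weakly.

u(x) = x**2 + 2, classical derivative u'(x) = 2*x.
φ(x) = sin(πx/2), so φ'(x) = π*cos(π*x/2)/2.
Note φ(0) = φ(2) = 0, so the boundary term u·φ vanishes.
LHS = ∫_0^2 u(x) φ'(x) dx = ∫_0^2 (π*x^2*cos(π*x/2)/2 + π*cos(π*x/2)) dx. Term by term:
  ∫_0^2 π*cos(π*x/2) dx = 0;  ∫_0^2 π*x^2*cos(π*x/2)/2 dx = -8/π.
Sum: 0 − 8/π = -8/π.
So LHS = -8/π.
∫_0^2 v(x) φ(x) dx = ∫_0^2 (2*x*sin(π*x/2)) dx. Term by term:
  ∫_0^2 2*x*sin(π*x/2) dx = 8/π.
So RHS = -∫_0^2 v(x) φ(x) dx = -8/π.
LHS = RHS, so the identity holds for this test φ.
Moreover u is smooth here and v(x) = u'(x) = 2*x pointwise, so the identity holds for every test function. Hence v is the weak derivative of u.


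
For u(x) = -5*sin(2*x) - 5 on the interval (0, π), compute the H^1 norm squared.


||u||_{H^1(0,π)}^2 = 175*π/2

u'(x) = -10*cos(2*x).
Expand u² and (u')² and integrate term by term on (0, π), using: for integers n ≥ 1, ∫_0^π sin²(nx) dx = ∫_0^π cos²(nx) dx = π/2; for n ≠ n', ∫_0^π sin(nx)sin(n'x) dx = ∫_0^π cos(nx)cos(n'x) dx = 0; and by product-to-sum, ∫_0^π sin(nx)cos(n'x) dx = ½∫_0^π [sin((n+n')x) + sin((n−n')x)] dx, which is 0 when n+n' is even and 2n/(n²−n'²) when n+n' is odd (it need not vanish on (0, π)). For the constant mode: ∫_0^π 1 dx = π, ∫_0^π cos(nx) dx = 0, ∫_0^π sin(nx) dx = (1−(−1)^n)/n.
  u² squared terms: (-5)²·∫1 dx = 25·π = 25*π;  (-5)²·∫sin(2x)² dx = 25·π/2 = 25*π/2.
  u² cross terms: 2·(-5)·(-5)·∫1·sin(2x) dx = 50·(0) = 0.
  So ∫_0^π u² dx = 25*π + 25*π/2 + 0 = 75*π/2.
  (u')² squared terms: (-10)²·∫cos(2x)² dx = 100·π/2 = 50*π.
  So ∫_0^π (u')² dx = 50*π.
||u||_{H^1}^2 = (75*π/2) + (50*π) = 175*π/2.


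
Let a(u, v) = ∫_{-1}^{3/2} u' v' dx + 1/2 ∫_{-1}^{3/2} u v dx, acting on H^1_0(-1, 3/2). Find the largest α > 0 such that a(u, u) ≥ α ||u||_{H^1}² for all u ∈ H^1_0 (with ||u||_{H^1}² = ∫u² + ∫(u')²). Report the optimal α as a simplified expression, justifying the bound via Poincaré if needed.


α = (25 + 8*π^2)/(2*(25 + 4*π^2))

Coercivity of a(·,·) on H^1_0(-1, 3/2) means a(u, u) ≥ α ||u||_{H^1}² for every u ∈ H^1_0.
The interval has length L = 5/2, and Poincaré/coercivity depend only on L. Here a(u, u) = ∫(u')² + (1/2)·∫u².
Here 0 < c = 1/2 < 1. The condition a(u,u) ≥ α||u||_{H^1}² reads (1−α)∫(u')² ≥ (α−c)∫u². Any admissible α is ≤ 1 (rapidly oscillating u have ∫u²/∫(u')² → 0), and α = 1 would force 0 ≥ (1−c)∫u², impossible since c < 1; so 1−α > 0. By the sharp Poincaré inequality on H^1_0 of an interval of length L, ∫(u')² ≥ (π/L)²∫u² with equality for the first sine mode sin(π(x−x₀)/L) (x₀ the left endpoint), so the inequality holds for all u iff (1−α)(π/L)² ≥ α − c, i.e. α ≤ ((π/L)² + c)/((π/L)² + 1) = (1 + c(L/π)²)/(1 + (L/π)²). With (π/L)² = 4*π^2/25 and c = 1/2, the largest admissible constant is α = ((π/L)² + c)/((π/L)² + 1).
Simplifying, α = (25 + 8*π^2)/(2*(25 + 4*π^2)).


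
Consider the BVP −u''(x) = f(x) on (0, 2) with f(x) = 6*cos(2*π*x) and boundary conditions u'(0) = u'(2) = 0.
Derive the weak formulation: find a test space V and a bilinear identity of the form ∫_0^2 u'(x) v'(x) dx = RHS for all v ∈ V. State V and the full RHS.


V = H^1(0, 2) (no boundary constraint on v; u is determined up to an additive constant); weak form: ∫_0^2 u'v' dx = ∫_0^2 (6*cos(2*π*x)) v dx for all v ∈ V.

Multiply both sides by a test function v and integrate from 0 to 2:
  ∫_0^2 −u''(x) v(x) dx = ∫_0^2 f(x) v(x) dx.
Integrate the LHS by parts once:
  ∫_0^2 −u'' v dx = −[u'(x) v(x)]_0^2 + ∫_0^2 u'(x) v'(x) dx.
Thus ∫_0^2 u'(x) v'(x) dx = ∫_0^2 f(x) v(x) dx + [u'(x) v(x)]_0^2.
Choose V so that boundary terms are either known or forced to vanish.
u has homogeneous Neumann: u'(0) = u'(2) = 0. So [u' v]_0^2 = 0·v(2) − 0·v(0) = 0 for any v; take V = H^1(0, 2).
Weak formulation: find u (satisfying any essential BC) such that ∫_0^2 u'(x) v'(x) dx = ∫_0^2 f v dx for all v ∈ V (homogeneous Neumann, so boundary terms vanish).
Substituting f(x) = 6*cos(2*π*x), the right-hand side is ∫_0^2 (6*cos(2*π*x)) v dx.
Compatibility check (pure Neumann): taking v ≡ 1 ∈ V gives 0 = ∫_0^2 f dx + (0) − (0), i.e. ∫_0^2 f dx must equal u'(0) − u'(2) = 0. Indeed ∫_0^2 (6*cos(2*π*x)) dx = 0, so the data are compatible. The solution is then unique only up to an additive constant (fix it e.g. by requiring ∫_0^2 u dx = 0).


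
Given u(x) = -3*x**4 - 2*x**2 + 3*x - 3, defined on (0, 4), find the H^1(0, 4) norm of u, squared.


||u||_{H^1}^2 = 66601592/105

The H^1 norm (squared) on an interval (0, L) is
  ||u||_{H^1}^2 = ∫_0^L u(x)^2 dx + ∫_0^L u'(x)^2 dx.
Compute u'(x) = -12*x**3 - 4*x + 3.
Then u(x)^2 = 9*x**8 + 12*x**6 - 18*x**5 + 22*x**4 - 12*x**3 + 21*x**2 - 18*x + 9 and u'(x)^2 = 144*x**6 + 96*x**4 - 72*x**3 + 16*x**2 - 24*x + 9.
Integrate each monomial from 0 to 4 using ∫_0^4 c·x^n dx = c·4^(n+1)/(n+1):
  ∫_0^4 u(x)^2 dx = ∫_0^4 (9*x^8 + 12*x^6 - 18*x^5 + 22*x^4 - 12*x^3 + 21*x^2 - 18*x + 9) dx. Term by term:
    ∫_0^4 9*x^8 dx = 262144;  ∫_0^4 12*x^6 dx = 196608/7;  ∫_0^4 -18*x^5 dx = -12288;
    ∫_0^4 22*x^4 dx = 22528/5;  ∫_0^4 -12*x^3 dx = -768;  ∫_0^4 21*x^2 dx = 448;
    ∫_0^4 -18*x dx = -144;  ∫_0^4 9 dx = 36.
  Sum: 262144 + 196608/7 − 12288 + 22528/5 − 768 + 448 − 144 + 36 = 9870716/35.
  ∫_0^4 u'(x)^2 dx = ∫_0^4 (144*x^6 + 96*x^4 - 72*x^3 + 16*x^2 - 24*x + 9) dx. Term by term:
    ∫_0^4 144*x^6 dx = 2359296/7;  ∫_0^4 96*x^4 dx = 98304/5;  ∫_0^4 -72*x^3 dx = -4608;
    ∫_0^4 16*x^2 dx = 1024/3;  ∫_0^4 -24*x dx = -192;  ∫_0^4 9 dx = 36.
  Sum: 2359296/7 + 98304/5 − 4608 + 1024/3 − 192 + 36 = 36989444/105.
Adding: ||u||_{H^1}^2 = 9870716/35 + 36989444/105 = 66601592/105.


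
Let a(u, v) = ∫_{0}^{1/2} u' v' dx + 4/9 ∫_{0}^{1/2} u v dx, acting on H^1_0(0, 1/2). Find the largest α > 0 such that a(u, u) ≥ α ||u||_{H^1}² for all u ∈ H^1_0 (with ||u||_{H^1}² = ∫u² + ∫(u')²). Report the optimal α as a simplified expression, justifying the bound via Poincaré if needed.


α = 4*(1 + 9*π^2)/(9*(1 + 4*π^2))

Coercivity of a(·,·) on H^1_0(0, 1/2) means a(u, u) ≥ α ||u||_{H^1}² for every u ∈ H^1_0.
The interval has length L = 1/2, and Poincaré/coercivity depend only on L. Here a(u, u) = ∫(u')² + (4/9)·∫u².
Here 0 < c = 4/9 < 1. The condition a(u,u) ≥ α||u||_{H^1}² reads (1−α)∫(u')² ≥ (α−c)∫u². Any admissible α is ≤ 1 (rapidly oscillating u have ∫u²/∫(u')² → 0), and α = 1 would force 0 ≥ (1−c)∫u², impossible since c < 1; so 1−α > 0. By the sharp Poincaré inequality on H^1_0 of an interval of length L, ∫(u')² ≥ (π/L)²∫u² with equality for the first sine mode sin(π(x−x₀)/L) (x₀ the left endpoint), so the inequality holds for all u iff (1−α)(π/L)² ≥ α − c, i.e. α ≤ ((π/L)² + c)/((π/L)² + 1) = (1 + c(L/π)²)/(1 + (L/π)²). With (π/L)² = 4*π^2 and c = 4/9, the largest admissible constant is α = ((π/L)² + c)/((π/L)² + 1).
Simplifying, α = 4*(1 + 9*π^2)/(9*(1 + 4*π^2)).


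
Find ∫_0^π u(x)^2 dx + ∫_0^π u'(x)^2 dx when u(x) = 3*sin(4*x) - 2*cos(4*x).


||u||_{H^1(0,π)}^2 = 221*π/2

u'(x) = 8*sin(4*x) + 12*cos(4*x).
Expand u² and (u')² and integrate term by term on (0, π), using: for integers n ≥ 1, ∫_0^π sin²(nx) dx = ∫_0^π cos²(nx) dx = π/2; for n ≠ n', ∫_0^π sin(nx)sin(n'x) dx = ∫_0^π cos(nx)cos(n'x) dx = 0; and by product-to-sum, ∫_0^π sin(nx)cos(n'x) dx = ½∫_0^π [sin((n+n')x) + sin((n−n')x)] dx, which is 0 when n+n' is even and 2n/(n²−n'²) when n+n' is odd (it need not vanish on (0, π)).
  u² squared terms: (-2)²·∫cos(4x)² dx = 4·π/2 = 2*π;  (3)²·∫sin(4x)² dx = 9·π/2 = 9*π/2.
  u² cross terms: 2·(-2)·(3)·∫cos(4x)·sin(4x) dx = -12·(0) = 0.
  So ∫_0^π u² dx = 2*π + 9*π/2 + 0 = 13*π/2.
  (u')² squared terms: (8)²·∫sin(4x)² dx = 64·π/2 = 32*π;  (12)²·∫cos(4x)² dx = 144·π/2 = 72*π.
  (u')² cross terms: 2·(8)·(12)·∫sin(4x)·cos(4x) dx = 192·(0) = 0.
  So ∫_0^π (u')² dx = 32*π + 72*π + 0 = 104*π.
||u||_{H^1}^2 = (13*π/2) + (104*π) = 221*π/2.


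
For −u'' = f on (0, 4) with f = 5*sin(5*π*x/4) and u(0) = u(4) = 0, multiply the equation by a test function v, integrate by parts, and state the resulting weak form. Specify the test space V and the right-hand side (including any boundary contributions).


V = H^1_0(0, 4) (so v(0) = v(4) = 0); weak form: ∫_0^4 u'v' dx = ∫_0^4 (5*sin(5*π*x/4)) v dx for all v ∈ V.

Multiply both sides by a test function v and integrate from 0 to 4:
  ∫_0^4 −u''(x) v(x) dx = ∫_0^4 f(x) v(x) dx.
Integrate the LHS by parts once:
  ∫_0^4 −u'' v dx = −[u'(x) v(x)]_0^4 + ∫_0^4 u'(x) v'(x) dx.
Thus ∫_0^4 u'(x) v'(x) dx = ∫_0^4 f(x) v(x) dx + [u'(x) v(x)]_0^4.
Choose V so that boundary terms are either known or forced to vanish.
u is Dirichlet: u(0) = u(4) = 0. Let V = H^1_0(0, 4); then v(0) = v(4) = 0, and [u' v]_0^4 = 0.
Weak formulation: find u (satisfying any essential BC) such that ∫_0^4 u'(x) v'(x) dx = ∫_0^4 f v dx for all v ∈ V.
Substituting f(x) = 5*sin(5*π*x/4), the right-hand side is ∫_0^4 (5*sin(5*π*x/4)) v dx.


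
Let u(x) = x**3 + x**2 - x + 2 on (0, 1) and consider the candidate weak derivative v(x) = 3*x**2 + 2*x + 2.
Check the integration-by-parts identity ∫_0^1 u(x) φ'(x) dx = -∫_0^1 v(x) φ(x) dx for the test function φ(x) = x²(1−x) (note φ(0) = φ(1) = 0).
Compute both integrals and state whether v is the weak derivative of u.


LHS = -7/60, RHS = -11/30. No, v is not the weak derivative of u.

u(x) = x**3 + x**2 - x + 2, classical derivative u'(x) = 3*x**2 + 2*x - 1.
φ(x) = x²(1−x), so φ'(x) = x*(2 - 3*x).
Note φ(0) = φ(1) = 0, so the boundary term u·φ vanishes.
LHS = ∫_0^1 u(x) φ'(x) dx = ∫_0^1 (-3*x^5 - x^4 + 5*x^3 - 8*x^2 + 4*x) dx. Term by term:
  ∫_0^1 -3*x^5 dx = -1/2;  ∫_0^1 -x^4 dx = -1/5;  ∫_0^1 5*x^3 dx = 5/4;
  ∫_0^1 -8*x^2 dx = -8/3;  ∫_0^1 4*x dx = 2.
Sum: -1/2 − 1/5 + 5/4 − 8/3 + 2 = -7/60.
So LHS = -7/60.
∫_0^1 v(x) φ(x) dx = ∫_0^1 (-3*x^5 + x^4 + 2*x^2) dx. Term by term:
  ∫_0^1 -3*x^5 dx = -1/2;  ∫_0^1 x^4 dx = 1/5;  ∫_0^1 2*x^2 dx = 2/3.
Sum: -1/2 + 1/5 + 2/3 = 11/30.
So RHS = -∫_0^1 v(x) φ(x) dx = -11/30.
LHS − RHS = 1/4 ≠ 0, so the identity fails.
(For a valid weak derivative the identity must hold for EVERY test function, in particular this one. The failure shows v is NOT the weak derivative of u.)
Correct weak derivative would be u'(x) = 3*x**2 + 2*x - 1.


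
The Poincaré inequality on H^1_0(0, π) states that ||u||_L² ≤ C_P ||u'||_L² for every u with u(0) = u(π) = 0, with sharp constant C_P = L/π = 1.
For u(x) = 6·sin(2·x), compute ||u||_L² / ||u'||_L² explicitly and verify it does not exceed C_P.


||u||_L² / ||u'||_L² = 1/2 < C_P = 1.

u(x) = 6·sin(2·x), so u'(x) = 12*cos(2*x).
Writing u(x) = A·sin(kπx/L) with A = 6 and k = 2, use ∫_0^L sin²(kπx/L) dx = L/2 and ∫_0^L cos²(kπx/L) dx = L/2.
u² = 36·sin²(2·x) and (u')² = 144·cos²(2·x), and each of sin², cos² integrates to L/2 = π/2 over (0, π).
∫_0^π u² dx = 18*π, so ||u||_L² = 3*sqrt(2)*sqrt(π).
∫_0^π (u')² dx = 72*π, so ||u'||_L² = 6*sqrt(2)*sqrt(π).
Ratio ||u||_L² / ||u'||_L² = 1/2.
Sharp Poincaré constant on H^1_0(0, π) is C_P = L/π = 1, achieved by sin(x).
This is the k = 2 harmonic; the ratio L/(kπ) is strictly less than C_P = L/π, consistent with the sharp inequality ||u||_L² ≤ C_P ||u'||_L².


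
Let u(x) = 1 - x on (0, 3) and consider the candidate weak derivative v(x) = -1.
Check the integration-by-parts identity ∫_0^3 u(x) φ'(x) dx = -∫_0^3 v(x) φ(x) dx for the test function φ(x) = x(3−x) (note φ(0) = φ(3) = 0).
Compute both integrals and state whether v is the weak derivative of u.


LHS = 9/2, RHS = 9/2. Yes, v = u' weakly.

u(x) = 1 - x, classical derivative u'(x) = -1.
φ(x) = x(3−x), so φ'(x) = 3 - 2*x.
Note φ(0) = φ(3) = 0, so the boundary term u·φ vanishes.
LHS = ∫_0^3 u(x) φ'(x) dx = ∫_0^3 (2*x^2 - 5*x + 3) dx. Term by term:
  ∫_0^3 2*x^2 dx = 18;  ∫_0^3 -5*x dx = -45/2;  ∫_0^3 3 dx = 9.
Sum: 18 − 45/2 + 9 = 9/2.
So LHS = 9/2.
∫_0^3 v(x) φ(x) dx = ∫_0^3 (x^2 - 3*x) dx. Term by term:
  ∫_0^3 x^2 dx = 9;  ∫_0^3 -3*x dx = -27/2.
Sum: 9 − 27/2 = -9/2.
So RHS = -∫_0^3 v(x) φ(x) dx = 9/2.
LHS = RHS, so the identity holds for this test φ.
Moreover u is smooth here and v(x) = u'(x) = -1 pointwise, so the identity holds for every test function. Hence v is the weak derivative of u.


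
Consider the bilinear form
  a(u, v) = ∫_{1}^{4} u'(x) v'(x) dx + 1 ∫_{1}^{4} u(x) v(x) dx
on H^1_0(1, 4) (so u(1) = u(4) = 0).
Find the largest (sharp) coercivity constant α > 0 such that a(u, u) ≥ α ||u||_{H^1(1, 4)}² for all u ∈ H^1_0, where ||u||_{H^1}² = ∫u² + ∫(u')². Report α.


α = 1

Coercivity of a(·,·) on H^1_0(1, 4) means a(u, u) ≥ α ||u||_{H^1}² for every u ∈ H^1_0.
The interval has length L = 3, and Poincaré/coercivity depend only on L. Here a(u, u) = ∫(u')² + (1)·∫u².
Here c = 1 ≥ 1, so a(u,u) = ∫(u')² + c∫u² ≥ ∫(u')² + ∫u² = ||u||_{H^1}², i.e. α = 1 works. No larger α is possible: a(u,u) ≥ α||u||_{H^1}² means (1−α)∫(u')² ≥ (α−c)∫u², and for the modes u_n = sin(nπ(x−x₀)/L) (x₀ the left endpoint) one has ∫u_n²/∫(u_n')² = (L/(nπ))² → 0, so a(u_n,u_n)/||u_n||_{H^1}² → 1. Hence the optimal constant is α = 1.
Therefore α = 1.


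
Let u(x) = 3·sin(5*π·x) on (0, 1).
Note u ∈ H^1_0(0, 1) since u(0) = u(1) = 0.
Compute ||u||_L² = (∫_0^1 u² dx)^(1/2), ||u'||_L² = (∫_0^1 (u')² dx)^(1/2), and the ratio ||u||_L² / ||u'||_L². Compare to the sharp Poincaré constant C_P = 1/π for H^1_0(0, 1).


||u||_L² / ||u'||_L² = 1/(5*π) < C_P = 1/π.

u(x) = 3·sin(5*π·x), so u'(x) = 15*π*cos(5*π*x).
Writing u(x) = A·sin(kπx/L) with A = 3 and k = 5, use ∫_0^L sin²(kπx/L) dx = L/2 and ∫_0^L cos²(kπx/L) dx = L/2.
u² = 9·sin²(5*π·x) and (u')² = 225*π^2·cos²(5*π·x), and each of sin², cos² integrates to L/2 = 1/2 over (0, 1).
∫_0^1 u² dx = 9/2, so ||u||_L² = 3*sqrt(2)/2.
∫_0^1 (u')² dx = 225*π^2/2, so ||u'||_L² = 15*sqrt(2)*π/2.
Ratio ||u||_L² / ||u'||_L² = 1/(5*π).
Sharp Poincaré constant on H^1_0(0, 1) is C_P = L/π = 1/π, achieved by sin(π·x).
This is the k = 5 harmonic; the ratio L/(kπ) is strictly less than C_P = L/π, consistent with the sharp inequality ||u||_L² ≤ C_P ||u'||_L².


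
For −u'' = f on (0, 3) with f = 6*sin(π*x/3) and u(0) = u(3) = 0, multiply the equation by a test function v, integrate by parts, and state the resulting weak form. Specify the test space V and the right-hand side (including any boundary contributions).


V = H^1_0(0, 3) (so v(0) = v(3) = 0); weak form: ∫_0^3 u'v' dx = ∫_0^3 (6*sin(π*x/3)) v dx for all v ∈ V.

Multiply both sides by a test function v and integrate from 0 to 3:
  ∫_0^3 −u''(x) v(x) dx = ∫_0^3 f(x) v(x) dx.
Integrate the LHS by parts once:
  ∫_0^3 −u'' v dx = −[u'(x) v(x)]_0^3 + ∫_0^3 u'(x) v'(x) dx.
Thus ∫_0^3 u'(x) v'(x) dx = ∫_0^3 f(x) v(x) dx + [u'(x) v(x)]_0^3.
Choose V so that boundary terms are either known or forced to vanish.
u is Dirichlet: u(0) = u(3) = 0. Let V = H^1_0(0, 3); then v(0) = v(3) = 0, and [u' v]_0^3 = 0.
Weak formulation: find u (satisfying any essential BC) such that ∫_0^3 u'(x) v'(x) dx = ∫_0^3 f v dx for all v ∈ V.
Substituting f(x) = 6*sin(π*x/3), the right-hand side is ∫_0^3 (6*sin(π*x/3)) v dx.


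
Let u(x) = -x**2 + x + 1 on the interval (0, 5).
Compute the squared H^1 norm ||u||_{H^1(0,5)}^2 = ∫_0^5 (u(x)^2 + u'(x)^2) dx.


||u||_{H^1}^2 = 845/2

The H^1 norm (squared) on an interval (0, L) is
  ||u||_{H^1}^2 = ∫_0^L u(x)^2 dx + ∫_0^L u'(x)^2 dx.
Compute u'(x) = 1 - 2*x.
Then u(x)^2 = x**4 - 2*x**3 - x**2 + 2*x + 1 and u'(x)^2 = 4*x**2 - 4*x + 1.
Integrate each monomial from 0 to 5 using ∫_0^5 c·x^n dx = c·5^(n+1)/(n+1):
  ∫_0^5 u(x)^2 dx = ∫_0^5 (x^4 - 2*x^3 - x^2 + 2*x + 1) dx. Term by term:
    ∫_0^5 x^4 dx = 625;  ∫_0^5 -2*x^3 dx = -625/2;  ∫_0^5 -x^2 dx = -125/3;
    ∫_0^5 2*x dx = 25;  ∫_0^5 1 dx = 5.
  Sum: 625 − 625/2 − 125/3 + 25 + 5 = 1805/6.
  ∫_0^5 u'(x)^2 dx = ∫_0^5 (4*x^2 - 4*x + 1) dx. Term by term:
    ∫_0^5 4*x^2 dx = 500/3;  ∫_0^5 -4*x dx = -50;  ∫_0^5 1 dx = 5.
  Sum: 500/3 − 50 + 5 = 365/3.
Adding: ||u||_{H^1}^2 = 1805/6 + 365/3 = 845/2.


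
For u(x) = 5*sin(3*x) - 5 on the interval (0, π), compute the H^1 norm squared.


||u||_{H^1(0,π)}^2 = -100/3 + 150*π

u'(x) = 15*cos(3*x).
Expand u² and (u')² and integrate term by term on (0, π), using: for integers n ≥ 1, ∫_0^π sin²(nx) dx = ∫_0^π cos²(nx) dx = π/2; for n ≠ n', ∫_0^π sin(nx)sin(n'x) dx = ∫_0^π cos(nx)cos(n'x) dx = 0; and by product-to-sum, ∫_0^π sin(nx)cos(n'x) dx = ½∫_0^π [sin((n+n')x) + sin((n−n')x)] dx, which is 0 when n+n' is even and 2n/(n²−n'²) when n+n' is odd (it need not vanish on (0, π)). For the constant mode: ∫_0^π 1 dx = π, ∫_0^π cos(nx) dx = 0, ∫_0^π sin(nx) dx = (1−(−1)^n)/n.
  u² squared terms: (-5)²·∫1 dx = 25·π = 25*π;  (5)²·∫sin(3x)² dx = 25·π/2 = 25*π/2.
  u² cross terms: 2·(-5)·(5)·∫1·sin(3x) dx = -50·(2/3) = -100/3.
  So ∫_0^π u² dx = 25*π + 25*π/2 − 100/3 = -100/3 + 75*π/2.
  (u')² squared terms: (15)²·∫cos(3x)² dx = 225·π/2 = 225*π/2.
  So ∫_0^π (u')² dx = 225*π/2.
||u||_{H^1}^2 = (-100/3 + 75*π/2) + (225*π/2) = -100/3 + 150*π.


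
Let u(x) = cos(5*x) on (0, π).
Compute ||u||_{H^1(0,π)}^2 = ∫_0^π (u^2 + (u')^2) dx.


||u||_{H^1(0,π)}^2 = 13*π

u'(x) = -5*sin(5*x).
Expand u² and (u')² and integrate term by term on (0, π), using: for integers n ≥ 1, ∫_0^π sin²(nx) dx = ∫_0^π cos²(nx) dx = π/2; for n ≠ n', ∫_0^π sin(nx)sin(n'x) dx = ∫_0^π cos(nx)cos(n'x) dx = 0; and by product-to-sum, ∫_0^π sin(nx)cos(n'x) dx = ½∫_0^π [sin((n+n')x) + sin((n−n')x)] dx, which is 0 when n+n' is even and 2n/(n²−n'²) when n+n' is odd (it need not vanish on (0, π)).
  u² squared terms: (1)²·∫cos(5x)² dx = 1·π/2 = π/2.
  So ∫_0^π u² dx = π/2.
  (u')² squared terms: (-5)²·∫sin(5x)² dx = 25·π/2 = 25*π/2.
  So ∫_0^π (u')² dx = 25*π/2.
||u||_{H^1}^2 = (π/2) + (25*π/2) = 13*π.


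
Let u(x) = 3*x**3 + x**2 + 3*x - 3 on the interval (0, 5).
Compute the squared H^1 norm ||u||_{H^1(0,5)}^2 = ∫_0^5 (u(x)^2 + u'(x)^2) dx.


||u||_{H^1}^2 = 3882440/21

The H^1 norm (squared) on an interval (0, L) is
  ||u||_{H^1}^2 = ∫_0^L u(x)^2 dx + ∫_0^L u'(x)^2 dx.
Compute u'(x) = 9*x**2 + 2*x + 3.
Then u(x)^2 = 9*x**6 + 6*x**5 + 19*x**4 - 12*x**3 + 3*x**2 - 18*x + 9 and u'(x)^2 = 81*x**4 + 36*x**3 + 58*x**2 + 12*x + 9.
Integrate each monomial from 0 to 5 using ∫_0^5 c·x^n dx = c·5^(n+1)/(n+1):
  ∫_0^5 u(x)^2 dx = ∫_0^5 (9*x^6 + 6*x^5 + 19*x^4 - 12*x^3 + 3*x^2 - 18*x + 9) dx. Term by term:
    ∫_0^5 9*x^6 dx = 703125/7;  ∫_0^5 6*x^5 dx = 15625;  ∫_0^5 19*x^4 dx = 11875;
    ∫_0^5 -12*x^3 dx = -1875;  ∫_0^5 3*x^2 dx = 125;  ∫_0^5 -18*x dx = -225;
    ∫_0^5 9 dx = 45.
  Sum: 703125/7 + 15625 + 11875 − 1875 + 125 − 225 + 45 = 882115/7.
  ∫_0^5 u'(x)^2 dx = ∫_0^5 (81*x^4 + 36*x^3 + 58*x^2 + 12*x + 9) dx. Term by term:
    ∫_0^5 81*x^4 dx = 50625;  ∫_0^5 36*x^3 dx = 5625;  ∫_0^5 58*x^2 dx = 7250/3;
    ∫_0^5 12*x dx = 150;  ∫_0^5 9 dx = 45.
  Sum: 50625 + 5625 + 7250/3 + 150 + 45 = 176585/3.
Adding: ||u||_{H^1}^2 = 882115/7 + 176585/3 = 3882440/21.


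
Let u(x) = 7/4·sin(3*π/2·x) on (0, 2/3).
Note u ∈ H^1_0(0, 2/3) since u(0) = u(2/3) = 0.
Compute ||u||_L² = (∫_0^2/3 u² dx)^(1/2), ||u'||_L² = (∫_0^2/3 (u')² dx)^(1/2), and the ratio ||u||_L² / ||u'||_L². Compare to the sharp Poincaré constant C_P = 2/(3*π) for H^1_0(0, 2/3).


||u||_L² / ||u'||_L² = 2/(3*π) = C_P.

u(x) = 7/4·sin(3*π/2·x), so u'(x) = 21*π*cos(3*π*x/2)/8.
Writing u(x) = A·sin(kπx/L) with A = 7/4 and k = 1, use ∫_0^L sin²(kπx/L) dx = L/2 and ∫_0^L cos²(kπx/L) dx = L/2.
u² = 49/16·sin²(3*π/2·x) and (u')² = 441*π^2/64·cos²(3*π/2·x), and each of sin², cos² integrates to L/2 = 1/3 over (0, 2/3).
∫_0^2/3 u² dx = 49/48, so ||u||_L² = 7*sqrt(3)/12.
∫_0^2/3 (u')² dx = 147*π^2/64, so ||u'||_L² = 7*sqrt(3)*π/8.
Ratio ||u||_L² / ||u'||_L² = 2/(3*π).
Sharp Poincaré constant on H^1_0(0, 2/3) is C_P = L/π = 2/(3*π), achieved by sin(3*π/2·x).
This is the k = 1 eigenfunction (up to amplitude), so the ratio equals the sharp Poincaré constant exactly.
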